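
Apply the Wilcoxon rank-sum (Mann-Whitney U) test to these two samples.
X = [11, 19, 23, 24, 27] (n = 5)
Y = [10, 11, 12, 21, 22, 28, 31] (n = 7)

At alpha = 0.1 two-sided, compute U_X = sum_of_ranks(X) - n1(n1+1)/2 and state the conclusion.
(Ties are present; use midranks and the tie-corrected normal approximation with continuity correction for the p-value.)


Step 1: Combine and sort all 12 observations; assign midranks.
sorted (value, group): (10,Y), (11,X), (11,Y), (12,Y), (19,X), (21,Y), (22,Y), (23,X), (24,X), (27,X), (28,Y), (31,Y)
ranks: 10->1, 11->2.5, 11->2.5, 12->4, 19->5, 21->6, 22->7, 23->8, 24->9, 27->10, 28->11, 31->12
Step 2: Rank sum for X: R1 = 2.5 + 5 + 8 + 9 + 10 = 34.5.
Step 3: U_X = R1 - n1(n1+1)/2 = 34.5 - 5*6/2 = 34.5 - 15 = 19.5.
       U_Y = n1*n2 - U_X = 35 - 19.5 = 15.5.
Step 4: Ties are present, so use the tie-corrected normal approximation (with continuity correction) for the p-value.
Step 5: p-value = 0.807210; compare to alpha = 0.1. fail to reject H0.

U_X = 19.5, p = 0.807210, fail to reject H0 at alpha = 0.1.


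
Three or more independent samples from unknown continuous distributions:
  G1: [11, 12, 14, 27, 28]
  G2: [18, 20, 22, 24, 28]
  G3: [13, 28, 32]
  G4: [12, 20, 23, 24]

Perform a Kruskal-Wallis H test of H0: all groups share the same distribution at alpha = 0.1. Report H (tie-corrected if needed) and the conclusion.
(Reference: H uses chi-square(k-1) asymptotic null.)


Step 1: Combine all N = 17 observations and assign midranks.
sorted (value, group, rank): (11,G1,1), (12,G1,2.5), (12,G4,2.5), (13,G3,4), (14,G1,5), (18,G2,6), (20,G2,7.5), (20,G4,7.5), (22,G2,9), (23,G4,10), (24,G2,11.5), (24,G4,11.5), (27,G1,13), (28,G1,15), (28,G2,15), (28,G3,15), (32,G3,17)
Step 2: Sum ranks within each group.
R_1 = 36.5 (n_1 = 5)
R_2 = 49 (n_2 = 5)
R_3 = 36 (n_3 = 3)
R_4 = 31.5 (n_4 = 4)
Step 3: H = 12/(N(N+1)) * sum(R_i^2/n_i) - 3(N+1)
     = 12/(17*18) * (36.5^2/5 + 49^2/5 + 36^2/3 + 31.5^2/4) - 3*18
     = 0.039216 * 1426.71 - 54
     = 1.949510.
Step 4: Ties present; correction factor C = 1 - 42/(17^3 - 17) = 0.991422. Corrected H = 1.949510 / 0.991422 = 1.966378.
Step 5: Under H0, H ~ chi^2(3); p-value = 0.579414.
Step 6: alpha = 0.1. fail to reject H0.

H = 1.9664, df = 3, p = 0.579414, fail to reject H0.


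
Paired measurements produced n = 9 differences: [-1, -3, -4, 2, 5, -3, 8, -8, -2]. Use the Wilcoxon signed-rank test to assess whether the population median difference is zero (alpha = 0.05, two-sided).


Step 1: Drop any zero differences (none here) and take |d_i|.
|d| = [1, 3, 4, 2, 5, 3, 8, 8, 2]
Step 2: Midrank |d_i| (ties get averaged ranks).
ranks: |1|->1, |3|->4.5, |4|->6, |2|->2.5, |5|->7, |3|->4.5, |8|->8.5, |8|->8.5, |2|->2.5
Step 3: Attach original signs; sum ranks with positive sign and with negative sign.
W+ = 2.5 + 7 + 8.5 = 18
W- = 1 + 4.5 + 6 + 4.5 + 8.5 + 2.5 = 27
(Check: W+ + W- = 45 should equal n(n+1)/2 = 45.)
Step 4: Test statistic W = min(W+, W-) = 18.
Step 5: Ties in |d|, so use the tie-corrected normal approximation.
        E[W] = n(n+1)/4 = 9*10/4 = 22.5.
        Tie groups: |d|=2 (t=2), |d|=3 (t=2), |d|=8 (t=2); sum(t^3 - t) = 18.
        Var[W] = n(n+1)(2n+1)/24 - sum(t^3-t)/48 = 1710/24 - 18/48 = 70.875.
        z = (W - E[W]) / sqrt(Var[W]) = (18 - 22.5) / 8.4187 = -0.5345.
        Two-sided p = 2*Phi(z) = 0.592980.
Step 6: alpha = 0.05. fail to reject H0.

W+ = 18, W- = 27, W = min = 18, p = 0.592980, fail to reject H0.


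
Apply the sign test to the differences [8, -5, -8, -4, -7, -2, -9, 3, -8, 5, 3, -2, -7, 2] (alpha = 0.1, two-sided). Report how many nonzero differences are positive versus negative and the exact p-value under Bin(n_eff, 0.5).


Step 1: Discard zero differences. Original n = 14; n_eff = number of nonzero differences = 14.
Nonzero differences (with sign): +8, -5, -8, -4, -7, -2, -9, +3, -8, +5, +3, -2, -7, +2
Step 2: Count signs: positive = 5, negative = 9.
Step 3: Under H0: P(positive) = 0.5, so the number of positives S ~ Bin(14, 0.5).
Step 4: Two-sided exact p-value = sum of Bin(14,0.5) probabilities at or below the observed probability = 0.423950.
Step 5: alpha = 0.1. fail to reject H0.

n_eff = 14, pos = 5, neg = 9, p = 0.423950, fail to reject H0.


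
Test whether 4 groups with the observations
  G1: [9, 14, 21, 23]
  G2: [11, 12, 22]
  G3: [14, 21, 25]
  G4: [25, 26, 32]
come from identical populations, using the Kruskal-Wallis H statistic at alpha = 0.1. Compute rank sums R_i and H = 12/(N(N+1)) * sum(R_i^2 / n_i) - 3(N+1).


Step 1: Combine all N = 13 observations and assign midranks.
sorted (value, group, rank): (9,G1,1), (11,G2,2), (12,G2,3), (14,G1,4.5), (14,G3,4.5), (21,G1,6.5), (21,G3,6.5), (22,G2,8), (23,G1,9), (25,G3,10.5), (25,G4,10.5), (26,G4,12), (32,G4,13)
Step 2: Sum ranks within each group.
R_1 = 21 (n_1 = 4)
R_2 = 13 (n_2 = 3)
R_3 = 21.5 (n_3 = 3)
R_4 = 35.5 (n_4 = 3)
Step 3: H = 12/(N(N+1)) * sum(R_i^2/n_i) - 3(N+1)
     = 12/(13*14) * (21^2/4 + 13^2/3 + 21.5^2/3 + 35.5^2/3) - 3*14
     = 0.065934 * 740.75 - 42
     = 6.840659.
Step 4: Ties present; correction factor C = 1 - 18/(13^3 - 13) = 0.991758. Corrected H = 6.840659 / 0.991758 = 6.897507.
Step 5: Under H0, H ~ chi^2(3); p-value = 0.075237.
Step 6: alpha = 0.1. reject H0.

H = 6.8975, df = 3, p = 0.075237, reject H0.


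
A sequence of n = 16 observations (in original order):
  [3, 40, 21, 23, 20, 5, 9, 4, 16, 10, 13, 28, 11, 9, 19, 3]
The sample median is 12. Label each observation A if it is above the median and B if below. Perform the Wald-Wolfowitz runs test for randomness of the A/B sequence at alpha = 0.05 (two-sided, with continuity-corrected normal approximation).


Step 1: Compute median = 12; label A = above, B = below.
Labels in order: BAAAABBBABAABBAB  (n_A = 8, n_B = 8)
Step 2: Count runs R = 9.
Step 3: Under H0 (random ordering), E[R] = 2*n_A*n_B/(n_A+n_B) + 1 = 2*8*8/16 + 1 = 9.0000.
        Var[R] = 2*n_A*n_B*(2*n_A*n_B - n_A - n_B) / ((n_A+n_B)^2 * (n_A+n_B-1)) = 14336/3840 = 3.7333.
        SD[R] = 1.9322.
Step 4: R = E[R], so z = 0 with no continuity correction.
Step 5: Two-sided p-value via normal approximation = 2*(1 - Phi(|z|)) = 1.000000.
Step 6: alpha = 0.05. fail to reject H0.

R = 9, z = 0.0000, p = 1.000000, fail to reject H0.


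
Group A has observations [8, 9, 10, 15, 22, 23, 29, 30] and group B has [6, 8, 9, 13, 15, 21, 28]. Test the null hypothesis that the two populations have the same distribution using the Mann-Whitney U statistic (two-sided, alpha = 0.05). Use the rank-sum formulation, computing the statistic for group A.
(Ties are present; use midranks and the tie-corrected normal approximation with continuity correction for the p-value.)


Step 1: Combine and sort all 15 observations; assign midranks.
sorted (value, group): (6,Y), (8,X), (8,Y), (9,X), (9,Y), (10,X), (13,Y), (15,X), (15,Y), (21,Y), (22,X), (23,X), (28,Y), (29,X), (30,X)
ranks: 6->1, 8->2.5, 8->2.5, 9->4.5, 9->4.5, 10->6, 13->7, 15->8.5, 15->8.5, 21->10, 22->11, 23->12, 28->13, 29->14, 30->15
Step 2: Rank sum for X: R1 = 2.5 + 4.5 + 6 + 8.5 + 11 + 12 + 14 + 15 = 73.5.
Step 3: U_X = R1 - n1(n1+1)/2 = 73.5 - 8*9/2 = 73.5 - 36 = 37.5.
       U_Y = n1*n2 - U_X = 56 - 37.5 = 18.5.
Step 4: Ties are present, so use the tie-corrected normal approximation (with continuity correction) for the p-value.
Step 5: p-value = 0.296324; compare to alpha = 0.05. fail to reject H0.

U_X = 37.5, p = 0.296324, fail to reject H0 at alpha = 0.05.


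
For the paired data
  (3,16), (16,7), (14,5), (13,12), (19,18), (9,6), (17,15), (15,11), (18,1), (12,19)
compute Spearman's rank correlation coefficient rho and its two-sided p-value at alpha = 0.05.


Step 1: Rank x and y separately (midranks; no ties here).
rank(x): 3->1, 16->7, 14->5, 13->4, 19->10, 9->2, 17->8, 15->6, 18->9, 12->3
rank(y): 16->8, 7->4, 5->2, 12->6, 18->9, 6->3, 15->7, 11->5, 1->1, 19->10
Step 2: d_i = R_x(i) - R_y(i); compute d_i^2.
  (1-8)^2=49, (7-4)^2=9, (5-2)^2=9, (4-6)^2=4, (10-9)^2=1, (2-3)^2=1, (8-7)^2=1, (6-5)^2=1, (9-1)^2=64, (3-10)^2=49
sum(d^2) = 188.
Step 3: rho = 1 - 6*188 / (10*(10^2 - 1)) = 1 - 1128/990 = -0.139394.
Step 4: Under H0, t = rho * sqrt((n-2)/(1-rho^2)) = -0.3982 ~ t(8).
Step 5: Two-sided p-value from the t-distribution with 8 df = 0.700932.
Step 6: alpha = 0.05. fail to reject H0.

rho = -0.1394, p = 0.700932, fail to reject H0 at alpha = 0.05.


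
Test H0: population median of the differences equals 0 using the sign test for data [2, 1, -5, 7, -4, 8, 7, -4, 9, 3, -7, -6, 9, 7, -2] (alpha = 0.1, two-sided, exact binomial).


Step 1: Discard zero differences. Original n = 15; n_eff = number of nonzero differences = 15.
Nonzero differences (with sign): +2, +1, -5, +7, -4, +8, +7, -4, +9, +3, -7, -6, +9, +7, -2
Step 2: Count signs: positive = 9, negative = 6.
Step 3: Under H0: P(positive) = 0.5, so the number of positives S ~ Bin(15, 0.5).
Step 4: Two-sided exact p-value = sum of Bin(15,0.5) probabilities at or below the observed probability = 0.607239.
Step 5: alpha = 0.1. fail to reject H0.

n_eff = 15, pos = 9, neg = 6, p = 0.607239, fail to reject H0.


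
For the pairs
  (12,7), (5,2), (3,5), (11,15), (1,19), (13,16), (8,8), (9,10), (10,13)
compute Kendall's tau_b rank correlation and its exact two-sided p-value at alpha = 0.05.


Step 1: Enumerate the 36 unordered pairs (i,j) with i<j and classify each by sign(x_j-x_i) * sign(y_j-y_i).
  (1,2):dx=-7,dy=-5->C; (1,3):dx=-9,dy=-2->C; (1,4):dx=-1,dy=+8->D; (1,5):dx=-11,dy=+12->D
  (1,6):dx=+1,dy=+9->C; (1,7):dx=-4,dy=+1->D; (1,8):dx=-3,dy=+3->D; (1,9):dx=-2,dy=+6->D
  (2,3):dx=-2,dy=+3->D; (2,4):dx=+6,dy=+13->C; (2,5):dx=-4,dy=+17->D; (2,6):dx=+8,dy=+14->C
  (2,7):dx=+3,dy=+6->C; (2,8):dx=+4,dy=+8->C; (2,9):dx=+5,dy=+11->C; (3,4):dx=+8,dy=+10->C
  (3,5):dx=-2,dy=+14->D; (3,6):dx=+10,dy=+11->C; (3,7):dx=+5,dy=+3->C; (3,8):dx=+6,dy=+5->C
  (3,9):dx=+7,dy=+8->C; (4,5):dx=-10,dy=+4->D; (4,6):dx=+2,dy=+1->C; (4,7):dx=-3,dy=-7->C
  (4,8):dx=-2,dy=-5->C; (4,9):dx=-1,dy=-2->C; (5,6):dx=+12,dy=-3->D; (5,7):dx=+7,dy=-11->D
  (5,8):dx=+8,dy=-9->D; (5,9):dx=+9,dy=-6->D; (6,7):dx=-5,dy=-8->C; (6,8):dx=-4,dy=-6->C
  (6,9):dx=-3,dy=-3->C; (7,8):dx=+1,dy=+2->C; (7,9):dx=+2,dy=+5->C; (8,9):dx=+1,dy=+3->C
Step 2: C = 23, D = 13, total pairs = 36.
Step 3: tau = (C - D)/(n(n-1)/2) = (23 - 13)/36 = 0.277778.
Step 4: Exact two-sided p-value (enumerate n! = 362880 permutations of y under H0): p = 0.358488.
Step 5: alpha = 0.05. fail to reject H0.

tau_b = 0.2778 (C=23, D=13), p = 0.358488, fail to reject H0.


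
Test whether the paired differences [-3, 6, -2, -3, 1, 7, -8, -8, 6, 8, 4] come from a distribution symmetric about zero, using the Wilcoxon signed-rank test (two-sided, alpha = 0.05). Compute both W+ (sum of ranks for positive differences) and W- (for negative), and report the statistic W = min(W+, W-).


Step 1: Drop any zero differences (none here) and take |d_i|.
|d| = [3, 6, 2, 3, 1, 7, 8, 8, 6, 8, 4]
Step 2: Midrank |d_i| (ties get averaged ranks).
ranks: |3|->3.5, |6|->6.5, |2|->2, |3|->3.5, |1|->1, |7|->8, |8|->10, |8|->10, |6|->6.5, |8|->10, |4|->5
Step 3: Attach original signs; sum ranks with positive sign and with negative sign.
W+ = 6.5 + 1 + 8 + 6.5 + 10 + 5 = 37
W- = 3.5 + 2 + 3.5 + 10 + 10 = 29
(Check: W+ + W- = 66 should equal n(n+1)/2 = 66.)
Step 4: Test statistic W = min(W+, W-) = 29.
Step 5: Ties in |d|, so use the tie-corrected normal approximation.
        E[W] = n(n+1)/4 = 11*12/4 = 33.
        Tie groups: |d|=3 (t=2), |d|=6 (t=2), |d|=8 (t=3); sum(t^3 - t) = 36.
        Var[W] = n(n+1)(2n+1)/24 - sum(t^3-t)/48 = 3036/24 - 36/48 = 125.75.
        z = (W - E[W]) / sqrt(Var[W]) = (29 - 33) / 11.2138 = -0.3567.
        Two-sided p = 2*Phi(z) = 0.721315.
Step 6: alpha = 0.05. fail to reject H0.

W+ = 37, W- = 29, W = min = 29, p = 0.721315, fail to reject H0.


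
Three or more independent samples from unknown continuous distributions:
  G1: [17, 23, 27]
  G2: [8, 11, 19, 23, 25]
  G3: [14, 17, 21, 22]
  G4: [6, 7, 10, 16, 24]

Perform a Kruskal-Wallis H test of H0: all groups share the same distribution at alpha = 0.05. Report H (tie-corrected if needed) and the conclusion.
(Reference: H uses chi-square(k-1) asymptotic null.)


Step 1: Combine all N = 17 observations and assign midranks.
sorted (value, group, rank): (6,G4,1), (7,G4,2), (8,G2,3), (10,G4,4), (11,G2,5), (14,G3,6), (16,G4,7), (17,G1,8.5), (17,G3,8.5), (19,G2,10), (21,G3,11), (22,G3,12), (23,G1,13.5), (23,G2,13.5), (24,G4,15), (25,G2,16), (27,G1,17)
Step 2: Sum ranks within each group.
R_1 = 39 (n_1 = 3)
R_2 = 47.5 (n_2 = 5)
R_3 = 37.5 (n_3 = 4)
R_4 = 29 (n_4 = 5)
Step 3: H = 12/(N(N+1)) * sum(R_i^2/n_i) - 3(N+1)
     = 12/(17*18) * (39^2/3 + 47.5^2/5 + 37.5^2/4 + 29^2/5) - 3*18
     = 0.039216 * 1478.01 - 54
     = 3.961275.
Step 4: Ties present; correction factor C = 1 - 12/(17^3 - 17) = 0.997549. Corrected H = 3.961275 / 0.997549 = 3.971007.
Step 5: Under H0, H ~ chi^2(3); p-value = 0.264612.
Step 6: alpha = 0.05. fail to reject H0.

H = 3.9710, df = 3, p = 0.264612, fail to reject H0.


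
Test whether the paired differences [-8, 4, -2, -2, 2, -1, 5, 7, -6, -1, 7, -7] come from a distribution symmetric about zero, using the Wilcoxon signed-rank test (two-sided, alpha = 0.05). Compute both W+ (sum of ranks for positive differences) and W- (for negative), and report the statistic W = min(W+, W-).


Step 1: Drop any zero differences (none here) and take |d_i|.
|d| = [8, 4, 2, 2, 2, 1, 5, 7, 6, 1, 7, 7]
Step 2: Midrank |d_i| (ties get averaged ranks).
ranks: |8|->12, |4|->6, |2|->4, |2|->4, |2|->4, |1|->1.5, |5|->7, |7|->10, |6|->8, |1|->1.5, |7|->10, |7|->10
Step 3: Attach original signs; sum ranks with positive sign and with negative sign.
W+ = 6 + 4 + 7 + 10 + 10 = 37
W- = 12 + 4 + 4 + 1.5 + 8 + 1.5 + 10 = 41
(Check: W+ + W- = 78 should equal n(n+1)/2 = 78.)
Step 4: Test statistic W = min(W+, W-) = 37.
Step 5: Ties in |d|, so use the tie-corrected normal approximation.
        E[W] = n(n+1)/4 = 12*13/4 = 39.
        Tie groups: |d|=1 (t=2), |d|=2 (t=3), |d|=7 (t=3); sum(t^3 - t) = 54.
        Var[W] = n(n+1)(2n+1)/24 - sum(t^3-t)/48 = 3900/24 - 54/48 = 161.375.
        z = (W - E[W]) / sqrt(Var[W]) = (37 - 39) / 12.7033 = -0.1574.
        Two-sided p = 2*Phi(z) = 0.874899.
Step 6: alpha = 0.05. fail to reject H0.

W+ = 37, W- = 41, W = min = 37, p = 0.874899, fail to reject H0.


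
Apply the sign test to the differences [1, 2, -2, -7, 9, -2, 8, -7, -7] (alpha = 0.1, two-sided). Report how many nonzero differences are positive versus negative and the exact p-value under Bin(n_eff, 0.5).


Step 1: Discard zero differences. Original n = 9; n_eff = number of nonzero differences = 9.
Nonzero differences (with sign): +1, +2, -2, -7, +9, -2, +8, -7, -7
Step 2: Count signs: positive = 4, negative = 5.
Step 3: Under H0: P(positive) = 0.5, so the number of positives S ~ Bin(9, 0.5).
Step 4: Two-sided exact p-value = sum of Bin(9,0.5) probabilities at or below the observed probability = 1.000000.
Step 5: alpha = 0.1. fail to reject H0.

n_eff = 9, pos = 4, neg = 5, p = 1.000000, fail to reject H0.


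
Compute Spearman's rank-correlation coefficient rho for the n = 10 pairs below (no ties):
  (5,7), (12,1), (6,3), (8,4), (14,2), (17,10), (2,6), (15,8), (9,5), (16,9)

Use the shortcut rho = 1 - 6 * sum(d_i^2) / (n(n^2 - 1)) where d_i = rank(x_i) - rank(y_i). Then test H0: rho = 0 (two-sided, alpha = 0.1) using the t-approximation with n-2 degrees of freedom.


Step 1: Rank x and y separately (midranks; no ties here).
rank(x): 5->2, 12->6, 6->3, 8->4, 14->7, 17->10, 2->1, 15->8, 9->5, 16->9
rank(y): 7->7, 1->1, 3->3, 4->4, 2->2, 10->10, 6->6, 8->8, 5->5, 9->9
Step 2: d_i = R_x(i) - R_y(i); compute d_i^2.
  (2-7)^2=25, (6-1)^2=25, (3-3)^2=0, (4-4)^2=0, (7-2)^2=25, (10-10)^2=0, (1-6)^2=25, (8-8)^2=0, (5-5)^2=0, (9-9)^2=0
sum(d^2) = 100.
Step 3: rho = 1 - 6*100 / (10*(10^2 - 1)) = 1 - 600/990 = 0.393939.
Step 4: Under H0, t = rho * sqrt((n-2)/(1-rho^2)) = 1.2123 ~ t(8).
Step 5: Two-sided p-value from the t-distribution with 8 df = 0.259998.
Step 6: alpha = 0.1. fail to reject H0.

rho = 0.3939, p = 0.259998, fail to reject H0 at alpha = 0.1.


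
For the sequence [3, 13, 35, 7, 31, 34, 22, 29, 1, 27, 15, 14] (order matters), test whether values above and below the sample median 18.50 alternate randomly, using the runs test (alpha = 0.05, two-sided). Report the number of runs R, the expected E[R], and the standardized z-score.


Step 1: Compute median = 18.50; label A = above, B = below.
Labels in order: BBABAAAABABB  (n_A = 6, n_B = 6)
Step 2: Count runs R = 7.
Step 3: Under H0 (random ordering), E[R] = 2*n_A*n_B/(n_A+n_B) + 1 = 2*6*6/12 + 1 = 7.0000.
        Var[R] = 2*n_A*n_B*(2*n_A*n_B - n_A - n_B) / ((n_A+n_B)^2 * (n_A+n_B-1)) = 4320/1584 = 2.7273.
        SD[R] = 1.6514.
Step 4: R = E[R], so z = 0 with no continuity correction.
Step 5: Two-sided p-value via normal approximation = 2*(1 - Phi(|z|)) = 1.000000.
Step 6: alpha = 0.05. fail to reject H0.

R = 7, z = 0.0000, p = 1.000000, fail to reject H0.


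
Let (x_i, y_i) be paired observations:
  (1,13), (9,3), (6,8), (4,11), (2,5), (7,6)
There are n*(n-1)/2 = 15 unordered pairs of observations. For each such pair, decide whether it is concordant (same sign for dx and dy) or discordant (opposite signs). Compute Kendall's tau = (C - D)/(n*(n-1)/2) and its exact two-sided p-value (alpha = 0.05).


Step 1: Enumerate the 15 unordered pairs (i,j) with i<j and classify each by sign(x_j-x_i) * sign(y_j-y_i).
  (1,2):dx=+8,dy=-10->D; (1,3):dx=+5,dy=-5->D; (1,4):dx=+3,dy=-2->D; (1,5):dx=+1,dy=-8->D
  (1,6):dx=+6,dy=-7->D; (2,3):dx=-3,dy=+5->D; (2,4):dx=-5,dy=+8->D; (2,5):dx=-7,dy=+2->D
  (2,6):dx=-2,dy=+3->D; (3,4):dx=-2,dy=+3->D; (3,5):dx=-4,dy=-3->C; (3,6):dx=+1,dy=-2->D
  (4,5):dx=-2,dy=-6->C; (4,6):dx=+3,dy=-5->D; (5,6):dx=+5,dy=+1->C
Step 2: C = 3, D = 12, total pairs = 15.
Step 3: tau = (C - D)/(n(n-1)/2) = (3 - 12)/15 = -0.600000.
Step 4: Exact two-sided p-value (enumerate n! = 720 permutations of y under H0): p = 0.136111.
Step 5: alpha = 0.05. fail to reject H0.

tau_b = -0.6000 (C=3, D=12), p = 0.136111, fail to reject H0.


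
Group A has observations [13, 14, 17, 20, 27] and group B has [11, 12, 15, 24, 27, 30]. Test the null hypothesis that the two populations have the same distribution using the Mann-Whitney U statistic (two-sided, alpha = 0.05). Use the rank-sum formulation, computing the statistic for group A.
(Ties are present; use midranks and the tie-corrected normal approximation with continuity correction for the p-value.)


Step 1: Combine and sort all 11 observations; assign midranks.
sorted (value, group): (11,Y), (12,Y), (13,X), (14,X), (15,Y), (17,X), (20,X), (24,Y), (27,X), (27,Y), (30,Y)
ranks: 11->1, 12->2, 13->3, 14->4, 15->5, 17->6, 20->7, 24->8, 27->9.5, 27->9.5, 30->11
Step 2: Rank sum for X: R1 = 3 + 4 + 6 + 7 + 9.5 = 29.5.
Step 3: U_X = R1 - n1(n1+1)/2 = 29.5 - 5*6/2 = 29.5 - 15 = 14.5.
       U_Y = n1*n2 - U_X = 30 - 14.5 = 15.5.
Step 4: Ties are present, so use the tie-corrected normal approximation (with continuity correction) for the p-value.
Step 5: p-value = 1.000000; compare to alpha = 0.05. fail to reject H0.

U_X = 14.5, p = 1.000000, fail to reject H0 at alpha = 0.05.


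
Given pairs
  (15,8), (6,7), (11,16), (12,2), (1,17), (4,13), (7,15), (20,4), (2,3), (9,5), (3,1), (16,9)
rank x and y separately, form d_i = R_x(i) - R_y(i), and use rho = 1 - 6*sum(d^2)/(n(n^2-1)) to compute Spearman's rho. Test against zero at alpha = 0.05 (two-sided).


Step 1: Rank x and y separately (midranks; no ties here).
rank(x): 15->10, 6->5, 11->8, 12->9, 1->1, 4->4, 7->6, 20->12, 2->2, 9->7, 3->3, 16->11
rank(y): 8->7, 7->6, 16->11, 2->2, 17->12, 13->9, 15->10, 4->4, 3->3, 5->5, 1->1, 9->8
Step 2: d_i = R_x(i) - R_y(i); compute d_i^2.
  (10-7)^2=9, (5-6)^2=1, (8-11)^2=9, (9-2)^2=49, (1-12)^2=121, (4-9)^2=25, (6-10)^2=16, (12-4)^2=64, (2-3)^2=1, (7-5)^2=4, (3-1)^2=4, (11-8)^2=9
sum(d^2) = 312.
Step 3: rho = 1 - 6*312 / (12*(12^2 - 1)) = 1 - 1872/1716 = -0.090909.
Step 4: Under H0, t = rho * sqrt((n-2)/(1-rho^2)) = -0.2887 ~ t(10).
Step 5: Two-sided p-value from the t-distribution with 10 df = 0.778725.
Step 6: alpha = 0.05. fail to reject H0.

rho = -0.0909, p = 0.778725, fail to reject H0 at alpha = 0.05.


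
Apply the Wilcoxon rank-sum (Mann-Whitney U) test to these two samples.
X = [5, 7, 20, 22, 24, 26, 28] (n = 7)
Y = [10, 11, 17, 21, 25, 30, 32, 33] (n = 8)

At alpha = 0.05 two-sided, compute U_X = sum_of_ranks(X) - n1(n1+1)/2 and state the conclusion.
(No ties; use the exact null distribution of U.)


Step 1: Combine and sort all 15 observations; assign midranks.
sorted (value, group): (5,X), (7,X), (10,Y), (11,Y), (17,Y), (20,X), (21,Y), (22,X), (24,X), (25,Y), (26,X), (28,X), (30,Y), (32,Y), (33,Y)
ranks: 5->1, 7->2, 10->3, 11->4, 17->5, 20->6, 21->7, 22->8, 24->9, 25->10, 26->11, 28->12, 30->13, 32->14, 33->15
Step 2: Rank sum for X: R1 = 1 + 2 + 6 + 8 + 9 + 11 + 12 = 49.
Step 3: U_X = R1 - n1(n1+1)/2 = 49 - 7*8/2 = 49 - 28 = 21.
       U_Y = n1*n2 - U_X = 56 - 21 = 35.
Step 4: No ties, so the exact null distribution of U (based on enumerating the C(15,7) = 6435 equally likely rank assignments) gives the two-sided p-value.
Step 5: p-value = 0.463403; compare to alpha = 0.05. fail to reject H0.

U_X = 21, p = 0.463403, fail to reject H0 at alpha = 0.05.


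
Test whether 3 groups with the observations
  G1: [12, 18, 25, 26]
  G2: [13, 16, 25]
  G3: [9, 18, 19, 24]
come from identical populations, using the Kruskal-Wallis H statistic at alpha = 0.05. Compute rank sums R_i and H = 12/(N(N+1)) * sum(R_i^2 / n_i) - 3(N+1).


Step 1: Combine all N = 11 observations and assign midranks.
sorted (value, group, rank): (9,G3,1), (12,G1,2), (13,G2,3), (16,G2,4), (18,G1,5.5), (18,G3,5.5), (19,G3,7), (24,G3,8), (25,G1,9.5), (25,G2,9.5), (26,G1,11)
Step 2: Sum ranks within each group.
R_1 = 28 (n_1 = 4)
R_2 = 16.5 (n_2 = 3)
R_3 = 21.5 (n_3 = 4)
Step 3: H = 12/(N(N+1)) * sum(R_i^2/n_i) - 3(N+1)
     = 12/(11*12) * (28^2/4 + 16.5^2/3 + 21.5^2/4) - 3*12
     = 0.090909 * 402.312 - 36
     = 0.573864.
Step 4: Ties present; correction factor C = 1 - 12/(11^3 - 11) = 0.990909. Corrected H = 0.573864 / 0.990909 = 0.579128.
Step 5: Under H0, H ~ chi^2(2); p-value = 0.748590.
Step 6: alpha = 0.05. fail to reject H0.

H = 0.5791, df = 2, p = 0.748590, fail to reject H0.


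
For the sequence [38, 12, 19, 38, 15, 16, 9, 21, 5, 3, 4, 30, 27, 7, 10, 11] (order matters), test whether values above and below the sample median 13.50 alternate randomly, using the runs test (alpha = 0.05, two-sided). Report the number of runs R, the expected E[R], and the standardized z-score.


Step 1: Compute median = 13.50; label A = above, B = below.
Labels in order: ABAAAABABBBAABBB  (n_A = 8, n_B = 8)
Step 2: Count runs R = 8.
Step 3: Under H0 (random ordering), E[R] = 2*n_A*n_B/(n_A+n_B) + 1 = 2*8*8/16 + 1 = 9.0000.
        Var[R] = 2*n_A*n_B*(2*n_A*n_B - n_A - n_B) / ((n_A+n_B)^2 * (n_A+n_B-1)) = 14336/3840 = 3.7333.
        SD[R] = 1.9322.
Step 4: Continuity-corrected z = (R + 0.5 - E[R]) / SD[R] = (8 + 0.5 - 9.0000) / 1.9322 = -0.2588.
Step 5: Two-sided p-value via normal approximation = 2*(1 - Phi(|z|)) = 0.795809.
Step 6: alpha = 0.05. fail to reject H0.

R = 8, z = -0.2588, p = 0.795809, fail to reject H0.


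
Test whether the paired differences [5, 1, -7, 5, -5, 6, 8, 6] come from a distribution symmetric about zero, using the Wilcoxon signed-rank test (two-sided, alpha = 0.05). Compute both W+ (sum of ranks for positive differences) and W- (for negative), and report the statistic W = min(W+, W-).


Step 1: Drop any zero differences (none here) and take |d_i|.
|d| = [5, 1, 7, 5, 5, 6, 8, 6]
Step 2: Midrank |d_i| (ties get averaged ranks).
ranks: |5|->3, |1|->1, |7|->7, |5|->3, |5|->3, |6|->5.5, |8|->8, |6|->5.5
Step 3: Attach original signs; sum ranks with positive sign and with negative sign.
W+ = 3 + 1 + 3 + 5.5 + 8 + 5.5 = 26
W- = 7 + 3 = 10
(Check: W+ + W- = 36 should equal n(n+1)/2 = 36.)
Step 4: Test statistic W = min(W+, W-) = 10.
Step 5: Ties in |d|, so use the tie-corrected normal approximation.
        E[W] = n(n+1)/4 = 8*9/4 = 18.
        Tie groups: |d|=5 (t=3), |d|=6 (t=2); sum(t^3 - t) = 30.
        Var[W] = n(n+1)(2n+1)/24 - sum(t^3-t)/48 = 1224/24 - 30/48 = 50.375.
        z = (W - E[W]) / sqrt(Var[W]) = (10 - 18) / 7.0975 = -1.1272.
        Two-sided p = 2*Phi(z) = 0.259678.
Step 6: alpha = 0.05. fail to reject H0.

W+ = 26, W- = 10, W = min = 10, p = 0.259678, fail to reject H0.


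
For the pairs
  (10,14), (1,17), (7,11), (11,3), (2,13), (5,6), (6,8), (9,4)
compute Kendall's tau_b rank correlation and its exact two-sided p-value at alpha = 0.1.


Step 1: Enumerate the 28 unordered pairs (i,j) with i<j and classify each by sign(x_j-x_i) * sign(y_j-y_i).
  (1,2):dx=-9,dy=+3->D; (1,3):dx=-3,dy=-3->C; (1,4):dx=+1,dy=-11->D; (1,5):dx=-8,dy=-1->C
  (1,6):dx=-5,dy=-8->C; (1,7):dx=-4,dy=-6->C; (1,8):dx=-1,dy=-10->C; (2,3):dx=+6,dy=-6->D
  (2,4):dx=+10,dy=-14->D; (2,5):dx=+1,dy=-4->D; (2,6):dx=+4,dy=-11->D; (2,7):dx=+5,dy=-9->D
  (2,8):dx=+8,dy=-13->D; (3,4):dx=+4,dy=-8->D; (3,5):dx=-5,dy=+2->D; (3,6):dx=-2,dy=-5->C
  (3,7):dx=-1,dy=-3->C; (3,8):dx=+2,dy=-7->D; (4,5):dx=-9,dy=+10->D; (4,6):dx=-6,dy=+3->D
  (4,7):dx=-5,dy=+5->D; (4,8):dx=-2,dy=+1->D; (5,6):dx=+3,dy=-7->D; (5,7):dx=+4,dy=-5->D
  (5,8):dx=+7,dy=-9->D; (6,7):dx=+1,dy=+2->C; (6,8):dx=+4,dy=-2->D; (7,8):dx=+3,dy=-4->D
Step 2: C = 8, D = 20, total pairs = 28.
Step 3: tau = (C - D)/(n(n-1)/2) = (8 - 20)/28 = -0.428571.
Step 4: Exact two-sided p-value (enumerate n! = 40320 permutations of y under H0): p = 0.178869.
Step 5: alpha = 0.1. fail to reject H0.

tau_b = -0.4286 (C=8, D=20), p = 0.178869, fail to reject H0.


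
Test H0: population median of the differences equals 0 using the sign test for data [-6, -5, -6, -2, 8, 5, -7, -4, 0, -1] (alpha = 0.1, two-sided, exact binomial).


Step 1: Discard zero differences. Original n = 10; n_eff = number of nonzero differences = 9.
Nonzero differences (with sign): -6, -5, -6, -2, +8, +5, -7, -4, -1
Step 2: Count signs: positive = 2, negative = 7.
Step 3: Under H0: P(positive) = 0.5, so the number of positives S ~ Bin(9, 0.5).
Step 4: Two-sided exact p-value = sum of Bin(9,0.5) probabilities at or below the observed probability = 0.179688.
Step 5: alpha = 0.1. fail to reject H0.

n_eff = 9, pos = 2, neg = 7, p = 0.179688, fail to reject H0.


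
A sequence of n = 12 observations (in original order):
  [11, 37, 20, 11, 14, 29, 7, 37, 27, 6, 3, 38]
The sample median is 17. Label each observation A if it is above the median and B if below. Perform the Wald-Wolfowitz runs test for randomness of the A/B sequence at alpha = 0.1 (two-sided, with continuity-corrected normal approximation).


Step 1: Compute median = 17; label A = above, B = below.
Labels in order: BAABBABAABBA  (n_A = 6, n_B = 6)
Step 2: Count runs R = 8.
Step 3: Under H0 (random ordering), E[R] = 2*n_A*n_B/(n_A+n_B) + 1 = 2*6*6/12 + 1 = 7.0000.
        Var[R] = 2*n_A*n_B*(2*n_A*n_B - n_A - n_B) / ((n_A+n_B)^2 * (n_A+n_B-1)) = 4320/1584 = 2.7273.
        SD[R] = 1.6514.
Step 4: Continuity-corrected z = (R - 0.5 - E[R]) / SD[R] = (8 - 0.5 - 7.0000) / 1.6514 = 0.3028.
Step 5: Two-sided p-value via normal approximation = 2*(1 - Phi(|z|)) = 0.762069.
Step 6: alpha = 0.1. fail to reject H0.

R = 8, z = 0.3028, p = 0.762069, fail to reject H0.


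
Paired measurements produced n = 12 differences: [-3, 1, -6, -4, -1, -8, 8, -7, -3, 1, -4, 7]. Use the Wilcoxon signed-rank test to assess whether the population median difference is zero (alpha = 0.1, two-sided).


Step 1: Drop any zero differences (none here) and take |d_i|.
|d| = [3, 1, 6, 4, 1, 8, 8, 7, 3, 1, 4, 7]
Step 2: Midrank |d_i| (ties get averaged ranks).
ranks: |3|->4.5, |1|->2, |6|->8, |4|->6.5, |1|->2, |8|->11.5, |8|->11.5, |7|->9.5, |3|->4.5, |1|->2, |4|->6.5, |7|->9.5
Step 3: Attach original signs; sum ranks with positive sign and with negative sign.
W+ = 2 + 11.5 + 2 + 9.5 = 25
W- = 4.5 + 8 + 6.5 + 2 + 11.5 + 9.5 + 4.5 + 6.5 = 53
(Check: W+ + W- = 78 should equal n(n+1)/2 = 78.)
Step 4: Test statistic W = min(W+, W-) = 25.
Step 5: Ties in |d|, so use the tie-corrected normal approximation.
        E[W] = n(n+1)/4 = 12*13/4 = 39.
        Tie groups: |d|=1 (t=3), |d|=3 (t=2), |d|=4 (t=2), |d|=7 (t=2), |d|=8 (t=2); sum(t^3 - t) = 48.
        Var[W] = n(n+1)(2n+1)/24 - sum(t^3-t)/48 = 3900/24 - 48/48 = 161.5.
        z = (W - E[W]) / sqrt(Var[W]) = (25 - 39) / 12.7083 = -1.1016.
        Two-sided p = 2*Phi(z) = 0.270616.
Step 6: alpha = 0.1. fail to reject H0.

W+ = 25, W- = 53, W = min = 25, p = 0.270616, fail to reject H0.


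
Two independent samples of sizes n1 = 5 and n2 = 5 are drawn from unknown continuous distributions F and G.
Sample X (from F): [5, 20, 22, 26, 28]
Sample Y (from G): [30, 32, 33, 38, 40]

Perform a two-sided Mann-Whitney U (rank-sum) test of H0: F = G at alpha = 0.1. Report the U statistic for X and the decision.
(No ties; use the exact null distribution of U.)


Step 1: Combine and sort all 10 observations; assign midranks.
sorted (value, group): (5,X), (20,X), (22,X), (26,X), (28,X), (30,Y), (32,Y), (33,Y), (38,Y), (40,Y)
ranks: 5->1, 20->2, 22->3, 26->4, 28->5, 30->6, 32->7, 33->8, 38->9, 40->10
Step 2: Rank sum for X: R1 = 1 + 2 + 3 + 4 + 5 = 15.
Step 3: U_X = R1 - n1(n1+1)/2 = 15 - 5*6/2 = 15 - 15 = 0.
       U_Y = n1*n2 - U_X = 25 - 0 = 25.
Step 4: No ties, so the exact null distribution of U (based on enumerating the C(10,5) = 252 equally likely rank assignments) gives the two-sided p-value.
Step 5: p-value = 0.007937; compare to alpha = 0.1. reject H0.

U_X = 0, p = 0.007937, reject H0 at alpha = 0.1.


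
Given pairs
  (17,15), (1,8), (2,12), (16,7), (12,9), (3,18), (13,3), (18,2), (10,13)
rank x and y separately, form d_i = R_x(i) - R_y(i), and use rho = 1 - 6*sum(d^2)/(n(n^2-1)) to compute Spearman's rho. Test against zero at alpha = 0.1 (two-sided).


Step 1: Rank x and y separately (midranks; no ties here).
rank(x): 17->8, 1->1, 2->2, 16->7, 12->5, 3->3, 13->6, 18->9, 10->4
rank(y): 15->8, 8->4, 12->6, 7->3, 9->5, 18->9, 3->2, 2->1, 13->7
Step 2: d_i = R_x(i) - R_y(i); compute d_i^2.
  (8-8)^2=0, (1-4)^2=9, (2-6)^2=16, (7-3)^2=16, (5-5)^2=0, (3-9)^2=36, (6-2)^2=16, (9-1)^2=64, (4-7)^2=9
sum(d^2) = 166.
Step 3: rho = 1 - 6*166 / (9*(9^2 - 1)) = 1 - 996/720 = -0.383333.
Step 4: Under H0, t = rho * sqrt((n-2)/(1-rho^2)) = -1.0981 ~ t(7).
Step 5: Two-sided p-value from the t-distribution with 7 df = 0.308495.
Step 6: alpha = 0.1. fail to reject H0.

rho = -0.3833, p = 0.308495, fail to reject H0 at alpha = 0.1.


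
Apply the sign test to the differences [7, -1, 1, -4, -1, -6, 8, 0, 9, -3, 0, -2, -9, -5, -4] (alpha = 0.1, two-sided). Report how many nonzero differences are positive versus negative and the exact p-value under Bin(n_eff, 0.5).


Step 1: Discard zero differences. Original n = 15; n_eff = number of nonzero differences = 13.
Nonzero differences (with sign): +7, -1, +1, -4, -1, -6, +8, +9, -3, -2, -9, -5, -4
Step 2: Count signs: positive = 4, negative = 9.
Step 3: Under H0: P(positive) = 0.5, so the number of positives S ~ Bin(13, 0.5).
Step 4: Two-sided exact p-value = sum of Bin(13,0.5) probabilities at or below the observed probability = 0.266846.
Step 5: alpha = 0.1. fail to reject H0.

n_eff = 13, pos = 4, neg = 9, p = 0.266846, fail to reject H0.


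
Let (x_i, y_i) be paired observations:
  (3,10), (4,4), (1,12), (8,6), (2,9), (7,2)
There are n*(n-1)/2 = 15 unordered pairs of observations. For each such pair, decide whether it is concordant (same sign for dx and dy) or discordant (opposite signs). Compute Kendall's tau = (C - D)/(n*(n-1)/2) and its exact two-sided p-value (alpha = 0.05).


Step 1: Enumerate the 15 unordered pairs (i,j) with i<j and classify each by sign(x_j-x_i) * sign(y_j-y_i).
  (1,2):dx=+1,dy=-6->D; (1,3):dx=-2,dy=+2->D; (1,4):dx=+5,dy=-4->D; (1,5):dx=-1,dy=-1->C
  (1,6):dx=+4,dy=-8->D; (2,3):dx=-3,dy=+8->D; (2,4):dx=+4,dy=+2->C; (2,5):dx=-2,dy=+5->D
  (2,6):dx=+3,dy=-2->D; (3,4):dx=+7,dy=-6->D; (3,5):dx=+1,dy=-3->D; (3,6):dx=+6,dy=-10->D
  (4,5):dx=-6,dy=+3->D; (4,6):dx=-1,dy=-4->C; (5,6):dx=+5,dy=-7->D
Step 2: C = 3, D = 12, total pairs = 15.
Step 3: tau = (C - D)/(n(n-1)/2) = (3 - 12)/15 = -0.600000.
Step 4: Exact two-sided p-value (enumerate n! = 720 permutations of y under H0): p = 0.136111.
Step 5: alpha = 0.05. fail to reject H0.

tau_b = -0.6000 (C=3, D=12), p = 0.136111, fail to reject H0.


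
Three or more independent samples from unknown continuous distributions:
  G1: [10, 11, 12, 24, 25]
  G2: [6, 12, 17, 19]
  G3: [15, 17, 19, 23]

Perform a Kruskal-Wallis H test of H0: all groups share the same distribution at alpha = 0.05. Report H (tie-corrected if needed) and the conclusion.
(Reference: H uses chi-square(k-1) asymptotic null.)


Step 1: Combine all N = 13 observations and assign midranks.
sorted (value, group, rank): (6,G2,1), (10,G1,2), (11,G1,3), (12,G1,4.5), (12,G2,4.5), (15,G3,6), (17,G2,7.5), (17,G3,7.5), (19,G2,9.5), (19,G3,9.5), (23,G3,11), (24,G1,12), (25,G1,13)
Step 2: Sum ranks within each group.
R_1 = 34.5 (n_1 = 5)
R_2 = 22.5 (n_2 = 4)
R_3 = 34 (n_3 = 4)
Step 3: H = 12/(N(N+1)) * sum(R_i^2/n_i) - 3(N+1)
     = 12/(13*14) * (34.5^2/5 + 22.5^2/4 + 34^2/4) - 3*14
     = 0.065934 * 653.612 - 42
     = 1.095330.
Step 4: Ties present; correction factor C = 1 - 18/(13^3 - 13) = 0.991758. Corrected H = 1.095330 / 0.991758 = 1.104432.
Step 5: Under H0, H ~ chi^2(2); p-value = 0.575673.
Step 6: alpha = 0.05. fail to reject H0.

H = 1.1044, df = 2, p = 0.575673, fail to reject H0.


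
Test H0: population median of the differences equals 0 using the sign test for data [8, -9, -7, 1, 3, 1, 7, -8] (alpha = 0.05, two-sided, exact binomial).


Step 1: Discard zero differences. Original n = 8; n_eff = number of nonzero differences = 8.
Nonzero differences (with sign): +8, -9, -7, +1, +3, +1, +7, -8
Step 2: Count signs: positive = 5, negative = 3.
Step 3: Under H0: P(positive) = 0.5, so the number of positives S ~ Bin(8, 0.5).
Step 4: Two-sided exact p-value = sum of Bin(8,0.5) probabilities at or below the observed probability = 0.726562.
Step 5: alpha = 0.05. fail to reject H0.

n_eff = 8, pos = 5, neg = 3, p = 0.726562, fail to reject H0.


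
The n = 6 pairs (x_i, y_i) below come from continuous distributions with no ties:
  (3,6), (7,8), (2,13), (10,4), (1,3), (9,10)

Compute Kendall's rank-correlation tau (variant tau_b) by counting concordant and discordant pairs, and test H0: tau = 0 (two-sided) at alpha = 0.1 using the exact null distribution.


Step 1: Enumerate the 15 unordered pairs (i,j) with i<j and classify each by sign(x_j-x_i) * sign(y_j-y_i).
  (1,2):dx=+4,dy=+2->C; (1,3):dx=-1,dy=+7->D; (1,4):dx=+7,dy=-2->D; (1,5):dx=-2,dy=-3->C
  (1,6):dx=+6,dy=+4->C; (2,3):dx=-5,dy=+5->D; (2,4):dx=+3,dy=-4->D; (2,5):dx=-6,dy=-5->C
  (2,6):dx=+2,dy=+2->C; (3,4):dx=+8,dy=-9->D; (3,5):dx=-1,dy=-10->C; (3,6):dx=+7,dy=-3->D
  (4,5):dx=-9,dy=-1->C; (4,6):dx=-1,dy=+6->D; (5,6):dx=+8,dy=+7->C
Step 2: C = 8, D = 7, total pairs = 15.
Step 3: tau = (C - D)/(n(n-1)/2) = (8 - 7)/15 = 0.066667.
Step 4: Exact two-sided p-value (enumerate n! = 720 permutations of y under H0): p = 1.000000.
Step 5: alpha = 0.1. fail to reject H0.

tau_b = 0.0667 (C=8, D=7), p = 1.000000, fail to reject H0.


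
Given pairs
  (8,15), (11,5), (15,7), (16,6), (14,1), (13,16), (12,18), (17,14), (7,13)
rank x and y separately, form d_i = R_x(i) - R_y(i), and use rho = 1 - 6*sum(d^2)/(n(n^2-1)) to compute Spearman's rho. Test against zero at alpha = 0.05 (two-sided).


Step 1: Rank x and y separately (midranks; no ties here).
rank(x): 8->2, 11->3, 15->7, 16->8, 14->6, 13->5, 12->4, 17->9, 7->1
rank(y): 15->7, 5->2, 7->4, 6->3, 1->1, 16->8, 18->9, 14->6, 13->5
Step 2: d_i = R_x(i) - R_y(i); compute d_i^2.
  (2-7)^2=25, (3-2)^2=1, (7-4)^2=9, (8-3)^2=25, (6-1)^2=25, (5-8)^2=9, (4-9)^2=25, (9-6)^2=9, (1-5)^2=16
sum(d^2) = 144.
Step 3: rho = 1 - 6*144 / (9*(9^2 - 1)) = 1 - 864/720 = -0.200000.
Step 4: Under H0, t = rho * sqrt((n-2)/(1-rho^2)) = -0.5401 ~ t(7).
Step 5: Two-sided p-value from the t-distribution with 7 df = 0.605901.
Step 6: alpha = 0.05. fail to reject H0.

rho = -0.2000, p = 0.605901, fail to reject H0 at alpha = 0.05.


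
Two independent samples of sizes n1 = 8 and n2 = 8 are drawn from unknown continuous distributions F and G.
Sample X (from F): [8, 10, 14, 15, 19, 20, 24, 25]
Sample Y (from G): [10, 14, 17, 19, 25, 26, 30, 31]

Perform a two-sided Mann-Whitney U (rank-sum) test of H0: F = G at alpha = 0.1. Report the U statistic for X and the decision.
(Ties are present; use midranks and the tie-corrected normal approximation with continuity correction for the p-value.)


Step 1: Combine and sort all 16 observations; assign midranks.
sorted (value, group): (8,X), (10,X), (10,Y), (14,X), (14,Y), (15,X), (17,Y), (19,X), (19,Y), (20,X), (24,X), (25,X), (25,Y), (26,Y), (30,Y), (31,Y)
ranks: 8->1, 10->2.5, 10->2.5, 14->4.5, 14->4.5, 15->6, 17->7, 19->8.5, 19->8.5, 20->10, 24->11, 25->12.5, 25->12.5, 26->14, 30->15, 31->16
Step 2: Rank sum for X: R1 = 1 + 2.5 + 4.5 + 6 + 8.5 + 10 + 11 + 12.5 = 56.
Step 3: U_X = R1 - n1(n1+1)/2 = 56 - 8*9/2 = 56 - 36 = 20.
       U_Y = n1*n2 - U_X = 64 - 20 = 44.
Step 4: Ties are present, so use the tie-corrected normal approximation (with continuity correction) for the p-value.
Step 5: p-value = 0.225777; compare to alpha = 0.1. fail to reject H0.

U_X = 20, p = 0.225777, fail to reject H0 at alpha = 0.1.


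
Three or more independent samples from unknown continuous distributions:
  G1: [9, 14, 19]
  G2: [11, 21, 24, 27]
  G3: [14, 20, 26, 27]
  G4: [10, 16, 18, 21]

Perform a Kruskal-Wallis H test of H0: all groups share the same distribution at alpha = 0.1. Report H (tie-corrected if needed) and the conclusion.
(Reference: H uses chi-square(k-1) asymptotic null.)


Step 1: Combine all N = 15 observations and assign midranks.
sorted (value, group, rank): (9,G1,1), (10,G4,2), (11,G2,3), (14,G1,4.5), (14,G3,4.5), (16,G4,6), (18,G4,7), (19,G1,8), (20,G3,9), (21,G2,10.5), (21,G4,10.5), (24,G2,12), (26,G3,13), (27,G2,14.5), (27,G3,14.5)
Step 2: Sum ranks within each group.
R_1 = 13.5 (n_1 = 3)
R_2 = 40 (n_2 = 4)
R_3 = 41 (n_3 = 4)
R_4 = 25.5 (n_4 = 4)
Step 3: H = 12/(N(N+1)) * sum(R_i^2/n_i) - 3(N+1)
     = 12/(15*16) * (13.5^2/3 + 40^2/4 + 41^2/4 + 25.5^2/4) - 3*16
     = 0.050000 * 1043.56 - 48
     = 4.178125.
Step 4: Ties present; correction factor C = 1 - 18/(15^3 - 15) = 0.994643. Corrected H = 4.178125 / 0.994643 = 4.200628.
Step 5: Under H0, H ~ chi^2(3); p-value = 0.240599.
Step 6: alpha = 0.1. fail to reject H0.

H = 4.2006, df = 3, p = 0.240599, fail to reject H0.


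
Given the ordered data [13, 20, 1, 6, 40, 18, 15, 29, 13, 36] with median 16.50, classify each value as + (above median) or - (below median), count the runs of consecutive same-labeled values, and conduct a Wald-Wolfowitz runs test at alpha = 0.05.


Step 1: Compute median = 16.50; label A = above, B = below.
Labels in order: BABBAABABA  (n_A = 5, n_B = 5)
Step 2: Count runs R = 8.
Step 3: Under H0 (random ordering), E[R] = 2*n_A*n_B/(n_A+n_B) + 1 = 2*5*5/10 + 1 = 6.0000.
        Var[R] = 2*n_A*n_B*(2*n_A*n_B - n_A - n_B) / ((n_A+n_B)^2 * (n_A+n_B-1)) = 2000/900 = 2.2222.
        SD[R] = 1.4907.
Step 4: Continuity-corrected z = (R - 0.5 - E[R]) / SD[R] = (8 - 0.5 - 6.0000) / 1.4907 = 1.0062.
Step 5: Two-sided p-value via normal approximation = 2*(1 - Phi(|z|)) = 0.314305.
Step 6: alpha = 0.05. fail to reject H0.

R = 8, z = 1.0062, p = 0.314305, fail to reject H0.


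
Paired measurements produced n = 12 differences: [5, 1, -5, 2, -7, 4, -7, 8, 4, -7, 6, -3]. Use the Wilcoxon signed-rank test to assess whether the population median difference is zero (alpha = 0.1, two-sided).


Step 1: Drop any zero differences (none here) and take |d_i|.
|d| = [5, 1, 5, 2, 7, 4, 7, 8, 4, 7, 6, 3]
Step 2: Midrank |d_i| (ties get averaged ranks).
ranks: |5|->6.5, |1|->1, |5|->6.5, |2|->2, |7|->10, |4|->4.5, |7|->10, |8|->12, |4|->4.5, |7|->10, |6|->8, |3|->3
Step 3: Attach original signs; sum ranks with positive sign and with negative sign.
W+ = 6.5 + 1 + 2 + 4.5 + 12 + 4.5 + 8 = 38.5
W- = 6.5 + 10 + 10 + 10 + 3 = 39.5
(Check: W+ + W- = 78 should equal n(n+1)/2 = 78.)
Step 4: Test statistic W = min(W+, W-) = 38.5.
Step 5: Ties in |d|, so use the tie-corrected normal approximation.
        E[W] = n(n+1)/4 = 12*13/4 = 39.
        Tie groups: |d|=4 (t=2), |d|=5 (t=2), |d|=7 (t=3); sum(t^3 - t) = 36.
        Var[W] = n(n+1)(2n+1)/24 - sum(t^3-t)/48 = 3900/24 - 36/48 = 161.75.
        z = (W - E[W]) / sqrt(Var[W]) = (38.5 - 39) / 12.7181 = -0.0393.
        Two-sided p = 2*Phi(z) = 0.968640.
Step 6: alpha = 0.1. fail to reject H0.

W+ = 38.5, W- = 39.5, W = min = 38.5, p = 0.968640, fail to reject H0.
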